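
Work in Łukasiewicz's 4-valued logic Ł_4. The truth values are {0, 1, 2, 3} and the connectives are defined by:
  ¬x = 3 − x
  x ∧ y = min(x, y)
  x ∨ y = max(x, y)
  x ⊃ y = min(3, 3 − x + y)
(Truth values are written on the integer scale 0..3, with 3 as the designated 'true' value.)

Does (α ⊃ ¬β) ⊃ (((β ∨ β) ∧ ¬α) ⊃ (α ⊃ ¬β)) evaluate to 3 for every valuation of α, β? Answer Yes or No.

α = 0, β = 0 ↦ 3
α = 0, β = 1 ↦ 3
α = 0, β = 2 ↦ 3
α = 0, β = 3 ↦ 3
α = 1, β = 0 ↦ 3
α = 1, β = 1 ↦ 3
α = 1, β = 2 ↦ 3
α = 1, β = 3 ↦ 3
α = 2, β = 0 ↦ 3
α = 2, β = 1 ↦ 3
α = 2, β = 2 ↦ 3
α = 2, β = 3 ↦ 3
α = 3, β = 0 ↦ 3
α = 3, β = 1 ↦ 3
α = 3, β = 2 ↦ 3
α = 3, β = 3 ↦ 3
Every assignment gives a value ≥ 3.

Yes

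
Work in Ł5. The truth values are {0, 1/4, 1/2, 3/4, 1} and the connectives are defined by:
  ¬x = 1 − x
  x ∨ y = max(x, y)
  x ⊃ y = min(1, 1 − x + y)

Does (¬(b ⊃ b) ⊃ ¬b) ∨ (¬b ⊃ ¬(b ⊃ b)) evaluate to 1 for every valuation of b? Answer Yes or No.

b = 0 ↦ 1
b = 1/4 ↦ 1
b = 1/2 ↦ 1
b = 3/4 ↦ 1
b = 1 ↦ 1
Every assignment gives a value ≥ 1.

Yes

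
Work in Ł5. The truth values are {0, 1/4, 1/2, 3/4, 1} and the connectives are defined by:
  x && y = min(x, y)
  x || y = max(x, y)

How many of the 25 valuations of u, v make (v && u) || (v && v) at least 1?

value 1: 5 assignments (counts)
value 3/4: 5 assignments
value 1/2: 5 assignments
value 1/4: 5 assignments
value 0: 5 assignments
So 5 of the 25 assignments meet the threshold.

5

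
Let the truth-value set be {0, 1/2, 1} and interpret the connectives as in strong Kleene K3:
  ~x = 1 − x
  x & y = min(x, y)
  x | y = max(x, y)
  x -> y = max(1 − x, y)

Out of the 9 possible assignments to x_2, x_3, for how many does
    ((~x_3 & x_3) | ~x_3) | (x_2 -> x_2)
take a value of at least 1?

7

x_2 = 0, x_3 = 0 ↦ 1  ≥
x_2 = 0, x_3 = 1/2 ↦ 1  ≥
x_2 = 0, x_3 = 1 ↦ 1  ≥
x_2 = 1/2, x_3 = 0 ↦ 1  ≥
x_2 = 1/2, x_3 = 1/2 ↦ 1/2  <
x_2 = 1/2, x_3 = 1 ↦ 1/2  <
x_2 = 1, x_3 = 0 ↦ 1  ≥
x_2 = 1, x_3 = 1/2 ↦ 1  ≥
x_2 = 1, x_3 = 1 ↦ 1  ≥
So 7 of the 9 assignments meet the threshold.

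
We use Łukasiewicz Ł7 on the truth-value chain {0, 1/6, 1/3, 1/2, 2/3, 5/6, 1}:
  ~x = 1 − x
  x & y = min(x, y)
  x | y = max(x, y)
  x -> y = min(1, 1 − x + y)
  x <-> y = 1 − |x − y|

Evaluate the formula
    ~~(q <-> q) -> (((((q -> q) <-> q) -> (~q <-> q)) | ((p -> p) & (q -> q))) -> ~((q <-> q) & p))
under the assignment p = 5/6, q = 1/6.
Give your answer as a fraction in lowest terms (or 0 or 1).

q <-> q = 1/6 <-> 1/6 = 1
~(q <-> q) = ~1 = 0
~~(q <-> q) = ~0 = 1
q -> q = 1/6 -> 1/6 = 1
(q -> q) <-> q = 1 <-> 1/6 = 1/6
~q = ~1/6 = 5/6
~q <-> q = 5/6 <-> 1/6 = 1/3
((q -> q) <-> q) -> (~q <-> q) = 1/6 -> 1/3 = 1
p -> p = 5/6 -> 5/6 = 1
q -> q = 1/6 -> 1/6 = 1
(p -> p) & (q -> q) = 1 & 1 = 1
(((q -> q) <-> q) -> (~q <-> q)) | ((p -> p) & (q -> q)) = 1 | 1 = 1
q <-> q = 1/6 <-> 1/6 = 1
(q <-> q) & p = 1 & 5/6 = 5/6
~((q <-> q) & p) = ~5/6 = 1/6
((((q -> q) <-> q) -> (~q <-> q)) | ((p -> p) & (q -> q))) -> ~((q <-> q) & p) = 1 -> 1/6 = 1/6
~~(q <-> q) -> (((((q -> q) <-> q) -> (~q <-> q)) | ((p -> p) & (q -> q))) -> ~((q <-> q) & p)) = 1 -> 1/6 = 1/6

1/6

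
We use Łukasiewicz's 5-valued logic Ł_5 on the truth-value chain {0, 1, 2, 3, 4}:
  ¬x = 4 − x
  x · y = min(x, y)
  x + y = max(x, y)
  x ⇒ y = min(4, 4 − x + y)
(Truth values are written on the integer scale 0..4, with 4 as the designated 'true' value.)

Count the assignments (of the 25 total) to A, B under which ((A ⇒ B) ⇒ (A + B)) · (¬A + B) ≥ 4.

value 4: 5 assignments (counts)
value 3: 5 assignments
value 2: 8 assignments
value 1: 5 assignments
value 0: 2 assignments
So 5 of the 25 assignments meet the threshold.

5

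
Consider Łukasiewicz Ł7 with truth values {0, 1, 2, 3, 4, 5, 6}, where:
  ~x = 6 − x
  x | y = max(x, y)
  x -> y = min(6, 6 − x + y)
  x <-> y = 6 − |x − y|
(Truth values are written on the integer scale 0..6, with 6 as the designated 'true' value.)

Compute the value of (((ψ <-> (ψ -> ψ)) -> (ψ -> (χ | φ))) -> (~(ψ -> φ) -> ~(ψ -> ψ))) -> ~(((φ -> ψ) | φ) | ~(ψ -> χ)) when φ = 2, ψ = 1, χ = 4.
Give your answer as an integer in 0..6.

1

ψ -> ψ = 1 -> 1 = 6
ψ <-> (ψ -> ψ) = 1 <-> 6 = 1
χ | φ = 4 | 2 = 4
ψ -> (χ | φ) = 1 -> 4 = 6
(ψ <-> (ψ -> ψ)) -> (ψ -> (χ | φ)) = 1 -> 6 = 6
ψ -> φ = 1 -> 2 = 6
~(ψ -> φ) = ~6 = 0
ψ -> ψ = 1 -> 1 = 6
~(ψ -> ψ) = ~6 = 0
~(ψ -> φ) -> ~(ψ -> ψ) = 0 -> 0 = 6
((ψ <-> (ψ -> ψ)) -> (ψ -> (χ | φ))) -> (~(ψ -> φ) -> ~(ψ -> ψ)) = 6 -> 6 = 6
φ -> ψ = 2 -> 1 = 5
(φ -> ψ) | φ = 5 | 2 = 5
ψ -> χ = 1 -> 4 = 6
~(ψ -> χ) = ~6 = 0
((φ -> ψ) | φ) | ~(ψ -> χ) = 5 | 0 = 5
~(((φ -> ψ) | φ) | ~(ψ -> χ)) = ~5 = 1
(((ψ <-> (ψ -> ψ)) -> (ψ -> (χ | φ))) -> (~(ψ -> φ) -> ~(ψ -> ψ))) -> ~(((φ -> ψ) | φ) | ~(ψ -> χ)) = 6 -> 1 = 1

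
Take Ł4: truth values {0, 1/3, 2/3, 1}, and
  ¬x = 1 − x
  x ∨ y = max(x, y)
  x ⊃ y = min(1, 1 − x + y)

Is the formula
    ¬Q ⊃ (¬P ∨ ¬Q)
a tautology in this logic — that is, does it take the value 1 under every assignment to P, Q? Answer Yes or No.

P = 0, Q = 0 ↦ 1
P = 0, Q = 1/3 ↦ 1
P = 0, Q = 2/3 ↦ 1
P = 0, Q = 1 ↦ 1
P = 1/3, Q = 0 ↦ 1
P = 1/3, Q = 1/3 ↦ 1
P = 1/3, Q = 2/3 ↦ 1
P = 1/3, Q = 1 ↦ 1
P = 2/3, Q = 0 ↦ 1
P = 2/3, Q = 1/3 ↦ 1
P = 2/3, Q = 2/3 ↦ 1
P = 2/3, Q = 1 ↦ 1
P = 1, Q = 0 ↦ 1
P = 1, Q = 1/3 ↦ 1
P = 1, Q = 2/3 ↦ 1
P = 1, Q = 1 ↦ 1
Every assignment gives a value ≥ 1.

Yes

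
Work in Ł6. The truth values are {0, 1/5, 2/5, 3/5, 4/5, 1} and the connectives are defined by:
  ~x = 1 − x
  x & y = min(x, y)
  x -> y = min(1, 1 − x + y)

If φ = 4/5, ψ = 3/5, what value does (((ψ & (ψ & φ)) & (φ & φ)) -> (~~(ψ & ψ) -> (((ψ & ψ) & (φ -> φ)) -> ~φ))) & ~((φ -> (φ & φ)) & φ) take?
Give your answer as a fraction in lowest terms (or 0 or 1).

1/5

ψ & φ = 3/5 & 4/5 = 3/5
ψ & (ψ & φ) = 3/5 & 3/5 = 3/5
φ & φ = 4/5 & 4/5 = 4/5
(ψ & (ψ & φ)) & (φ & φ) = 3/5 & 4/5 = 3/5
ψ & ψ = 3/5 & 3/5 = 3/5
~(ψ & ψ) = ~3/5 = 2/5
~~(ψ & ψ) = ~2/5 = 3/5
ψ & ψ = 3/5 & 3/5 = 3/5
φ -> φ = 4/5 -> 4/5 = 1
(ψ & ψ) & (φ -> φ) = 3/5 & 1 = 3/5
~φ = ~4/5 = 1/5
((ψ & ψ) & (φ -> φ)) -> ~φ = 3/5 -> 1/5 = 3/5
~~(ψ & ψ) -> (((ψ & ψ) & (φ -> φ)) -> ~φ) = 3/5 -> 3/5 = 1
((ψ & (ψ & φ)) & (φ & φ)) -> (~~(ψ & ψ) -> (((ψ & ψ) & (φ -> φ)) -> ~φ)) = 3/5 -> 1 = 1
φ & φ = 4/5 & 4/5 = 4/5
φ -> (φ & φ) = 4/5 -> 4/5 = 1
(φ -> (φ & φ)) & φ = 1 & 4/5 = 4/5
~((φ -> (φ & φ)) & φ) = ~4/5 = 1/5
(((ψ & (ψ & φ)) & (φ & φ)) -> (~~(ψ & ψ) -> (((ψ & ψ) & (φ -> φ)) -> ~φ))) & ~((φ -> (φ & φ)) & φ) = 1 & 1/5 = 1/5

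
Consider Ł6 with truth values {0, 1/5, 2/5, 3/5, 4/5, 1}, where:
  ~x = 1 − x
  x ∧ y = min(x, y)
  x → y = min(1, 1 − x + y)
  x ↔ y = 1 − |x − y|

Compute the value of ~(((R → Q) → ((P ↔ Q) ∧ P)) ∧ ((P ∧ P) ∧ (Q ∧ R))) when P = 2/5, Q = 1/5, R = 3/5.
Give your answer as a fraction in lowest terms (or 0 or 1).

R → Q = 3/5 → 1/5 = 3/5
P ↔ Q = 2/5 ↔ 1/5 = 4/5
(P ↔ Q) ∧ P = 4/5 ∧ 2/5 = 2/5
(R → Q) → ((P ↔ Q) ∧ P) = 3/5 → 2/5 = 4/5
P ∧ P = 2/5 ∧ 2/5 = 2/5
Q ∧ R = 1/5 ∧ 3/5 = 1/5
(P ∧ P) ∧ (Q ∧ R) = 2/5 ∧ 1/5 = 1/5
((R → Q) → ((P ↔ Q) ∧ P)) ∧ ((P ∧ P) ∧ (Q ∧ R)) = 4/5 ∧ 1/5 = 1/5
~(((R → Q) → ((P ↔ Q) ∧ P)) ∧ ((P ∧ P) ∧ (Q ∧ R))) = ~1/5 = 4/5

4/5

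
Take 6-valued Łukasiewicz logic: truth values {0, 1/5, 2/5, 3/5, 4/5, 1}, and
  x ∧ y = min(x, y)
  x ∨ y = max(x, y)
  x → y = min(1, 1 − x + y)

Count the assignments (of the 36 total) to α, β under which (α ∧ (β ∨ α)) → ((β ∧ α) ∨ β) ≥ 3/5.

30

value 1: 21 assignments (counts)
value 4/5: 5 assignments (counts)
value 3/5: 4 assignments (counts)
value 2/5: 3 assignments
value 1/5: 2 assignments
value 0: 1 assignment
So 30 of the 36 assignments meet the threshold.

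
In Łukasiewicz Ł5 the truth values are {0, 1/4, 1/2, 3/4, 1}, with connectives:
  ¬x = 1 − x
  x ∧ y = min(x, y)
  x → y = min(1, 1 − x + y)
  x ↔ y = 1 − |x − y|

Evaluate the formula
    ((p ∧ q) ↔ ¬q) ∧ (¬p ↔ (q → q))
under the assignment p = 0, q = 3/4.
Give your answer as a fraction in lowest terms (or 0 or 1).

p ∧ q = 0 ∧ 3/4 = 0
¬q = ¬3/4 = 1/4
(p ∧ q) ↔ ¬q = 0 ↔ 1/4 = 3/4
¬p = ¬0 = 1
q → q = 3/4 → 3/4 = 1
¬p ↔ (q → q) = 1 ↔ 1 = 1
((p ∧ q) ↔ ¬q) ∧ (¬p ↔ (q → q)) = 3/4 ∧ 1 = 3/4

3/4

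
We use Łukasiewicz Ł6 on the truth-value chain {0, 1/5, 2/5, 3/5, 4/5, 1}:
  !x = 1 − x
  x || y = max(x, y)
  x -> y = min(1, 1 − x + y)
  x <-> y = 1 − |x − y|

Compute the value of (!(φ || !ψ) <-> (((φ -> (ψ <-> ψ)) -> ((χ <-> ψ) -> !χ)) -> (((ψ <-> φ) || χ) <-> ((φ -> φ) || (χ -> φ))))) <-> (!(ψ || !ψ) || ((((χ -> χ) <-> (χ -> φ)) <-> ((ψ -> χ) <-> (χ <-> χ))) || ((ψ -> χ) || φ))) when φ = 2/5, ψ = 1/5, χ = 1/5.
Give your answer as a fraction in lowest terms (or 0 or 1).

1/5

!ψ = !1/5 = 4/5
φ || !ψ = 2/5 || 4/5 = 4/5
!(φ || !ψ) = !4/5 = 1/5
ψ <-> ψ = 1/5 <-> 1/5 = 1
φ -> (ψ <-> ψ) = 2/5 -> 1 = 1
χ <-> ψ = 1/5 <-> 1/5 = 1
!χ = !1/5 = 4/5
(χ <-> ψ) -> !χ = 1 -> 4/5 = 4/5
(φ -> (ψ <-> ψ)) -> ((χ <-> ψ) -> !χ) = 1 -> 4/5 = 4/5
ψ <-> φ = 1/5 <-> 2/5 = 4/5
(ψ <-> φ) || χ = 4/5 || 1/5 = 4/5
φ -> φ = 2/5 -> 2/5 = 1
χ -> φ = 1/5 -> 2/5 = 1
(φ -> φ) || (χ -> φ) = 1 || 1 = 1
((ψ <-> φ) || χ) <-> ((φ -> φ) || (χ -> φ)) = 4/5 <-> 1 = 4/5
((φ -> (ψ <-> ψ)) -> ((χ <-> ψ) -> !χ)) -> (((ψ <-> φ) || χ) <-> ((φ -> φ) || (χ -> φ))) = 4/5 -> 4/5 = 1
!(φ || !ψ) <-> (((φ -> (ψ <-> ψ)) -> ((χ <-> ψ) -> !χ)) -> (((ψ <-> φ) || χ) <-> ((φ -> φ) || (χ -> φ)))) = 1/5 <-> 1 = 1/5
!ψ = !1/5 = 4/5
ψ || !ψ = 1/5 || 4/5 = 4/5
!(ψ || !ψ) = !4/5 = 1/5
χ -> χ = 1/5 -> 1/5 = 1
χ -> φ = 1/5 -> 2/5 = 1
(χ -> χ) <-> (χ -> φ) = 1 <-> 1 = 1
ψ -> χ = 1/5 -> 1/5 = 1
χ <-> χ = 1/5 <-> 1/5 = 1
(ψ -> χ) <-> (χ <-> χ) = 1 <-> 1 = 1
((χ -> χ) <-> (χ -> φ)) <-> ((ψ -> χ) <-> (χ <-> χ)) = 1 <-> 1 = 1
ψ -> χ = 1/5 -> 1/5 = 1
(ψ -> χ) || φ = 1 || 2/5 = 1
(((χ -> χ) <-> (χ -> φ)) <-> ((ψ -> χ) <-> (χ <-> χ))) || ((ψ -> χ) || φ) = 1 || 1 = 1
!(ψ || !ψ) || ((((χ -> χ) <-> (χ -> φ)) <-> ((ψ -> χ) <-> (χ <-> χ))) || ((ψ -> χ) || φ)) = 1/5 || 1 = 1
(!(φ || !ψ) <-> (((φ -> (ψ <-> ψ)) -> ((χ <-> ψ) -> !χ)) -> (((ψ <-> φ) || χ) <-> ((φ -> φ) || (χ -> φ))))) <-> (!(ψ || !ψ) || ((((χ -> χ) <-> (χ -> φ)) <-> ((ψ -> χ) <-> (χ <-> χ))) || ((ψ -> χ) || φ))) = 1/5 <-> 1 = 1/5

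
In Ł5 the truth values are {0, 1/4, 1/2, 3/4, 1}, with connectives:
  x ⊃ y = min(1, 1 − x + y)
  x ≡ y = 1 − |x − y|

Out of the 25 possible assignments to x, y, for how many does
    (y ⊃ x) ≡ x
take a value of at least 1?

9

value 1: 9 assignments (counts)
value 3/4: 7 assignments
value 1/2: 5 assignments
value 1/4: 3 assignments
value 0: 1 assignment
So 9 of the 25 assignments meet the threshold.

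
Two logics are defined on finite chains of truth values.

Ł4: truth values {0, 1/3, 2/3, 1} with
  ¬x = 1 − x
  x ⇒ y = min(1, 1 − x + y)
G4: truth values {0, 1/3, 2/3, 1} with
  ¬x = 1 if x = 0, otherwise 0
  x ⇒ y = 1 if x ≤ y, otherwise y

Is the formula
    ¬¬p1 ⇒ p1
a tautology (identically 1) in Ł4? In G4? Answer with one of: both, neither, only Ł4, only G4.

only Ł4

In Ł4: every assignment gives 1 — tautology.
In G4: at p1 = 1/3 the value is 1/3 — not a tautology.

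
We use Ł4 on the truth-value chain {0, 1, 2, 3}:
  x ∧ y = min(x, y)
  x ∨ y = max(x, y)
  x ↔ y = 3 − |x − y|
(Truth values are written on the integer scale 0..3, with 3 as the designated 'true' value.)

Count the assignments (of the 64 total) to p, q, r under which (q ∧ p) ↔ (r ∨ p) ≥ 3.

value 3: 20 assignments (counts)
value 2: 18 assignments
value 1: 16 assignments
value 0: 10 assignments
So 20 of the 64 assignments meet the threshold.

20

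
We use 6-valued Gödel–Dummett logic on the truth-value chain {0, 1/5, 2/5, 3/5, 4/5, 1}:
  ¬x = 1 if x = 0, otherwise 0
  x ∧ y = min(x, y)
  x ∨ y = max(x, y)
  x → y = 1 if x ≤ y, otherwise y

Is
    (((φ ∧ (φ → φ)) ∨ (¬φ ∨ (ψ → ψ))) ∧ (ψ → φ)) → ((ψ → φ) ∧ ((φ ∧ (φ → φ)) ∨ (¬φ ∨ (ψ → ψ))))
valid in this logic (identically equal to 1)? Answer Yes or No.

At φ = 3/5, ψ = 3/5, for instance:
φ → φ = 3/5 → 3/5 = 1
φ ∧ (φ → φ) = 3/5 ∧ 1 = 3/5
¬φ = ¬3/5 = 0
ψ → ψ = 3/5 → 3/5 = 1
¬φ ∨ (ψ → ψ) = 0 ∨ 1 = 1
(φ ∧ (φ → φ)) ∨ (¬φ ∨ (ψ → ψ)) = 3/5 ∨ 1 = 1
ψ → φ = 3/5 → 3/5 = 1
((φ ∧ (φ → φ)) ∨ (¬φ ∨ (ψ → ψ))) ∧ (ψ → φ) = 1 ∧ 1 = 1
(ψ → φ) ∧ ((φ ∧ (φ → φ)) ∨ (¬φ ∨ (ψ → ψ))) = 1 ∧ 1 = 1
(((φ ∧ (φ → φ)) ∨ (¬φ ∨ (ψ → ψ))) ∧ (ψ → φ)) → ((ψ → φ) ∧ ((φ ∧ (φ → φ)) ∨ (¬φ ∨ (ψ → ψ)))) = 1 → 1 = 1
and checking the remaining 35 assignments likewise gives ≥ 1 in every case.

Yes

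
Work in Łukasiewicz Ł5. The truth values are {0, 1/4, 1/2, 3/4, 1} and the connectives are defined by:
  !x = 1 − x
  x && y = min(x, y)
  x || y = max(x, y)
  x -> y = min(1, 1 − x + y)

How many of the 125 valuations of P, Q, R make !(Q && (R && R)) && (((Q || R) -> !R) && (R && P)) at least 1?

0

value 1/2: 24 assignments
value 1/4: 36 assignments
value 0: 65 assignments
So 0 of the 125 assignments meet the threshold.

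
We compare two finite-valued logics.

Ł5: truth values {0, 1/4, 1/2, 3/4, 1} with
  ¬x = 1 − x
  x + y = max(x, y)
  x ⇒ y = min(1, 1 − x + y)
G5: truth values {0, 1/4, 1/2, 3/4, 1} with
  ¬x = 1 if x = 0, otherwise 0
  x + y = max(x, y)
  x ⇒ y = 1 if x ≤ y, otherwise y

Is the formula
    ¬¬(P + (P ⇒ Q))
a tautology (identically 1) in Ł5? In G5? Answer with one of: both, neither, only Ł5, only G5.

In Ł5: at P = 1/4, Q = 0 the value is 3/4 — not a tautology.
In G5: every assignment gives 1 — tautology.

only G5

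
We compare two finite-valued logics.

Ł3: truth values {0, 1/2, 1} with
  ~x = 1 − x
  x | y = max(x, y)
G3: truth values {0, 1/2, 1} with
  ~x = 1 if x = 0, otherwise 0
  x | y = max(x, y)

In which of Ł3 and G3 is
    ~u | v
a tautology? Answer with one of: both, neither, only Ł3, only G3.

In Ł3: at u = 1/2, v = 0 the value is 1/2 — not a tautology.
In G3: at u = 1/2, v = 0 the value is 0 — not a tautology.

neither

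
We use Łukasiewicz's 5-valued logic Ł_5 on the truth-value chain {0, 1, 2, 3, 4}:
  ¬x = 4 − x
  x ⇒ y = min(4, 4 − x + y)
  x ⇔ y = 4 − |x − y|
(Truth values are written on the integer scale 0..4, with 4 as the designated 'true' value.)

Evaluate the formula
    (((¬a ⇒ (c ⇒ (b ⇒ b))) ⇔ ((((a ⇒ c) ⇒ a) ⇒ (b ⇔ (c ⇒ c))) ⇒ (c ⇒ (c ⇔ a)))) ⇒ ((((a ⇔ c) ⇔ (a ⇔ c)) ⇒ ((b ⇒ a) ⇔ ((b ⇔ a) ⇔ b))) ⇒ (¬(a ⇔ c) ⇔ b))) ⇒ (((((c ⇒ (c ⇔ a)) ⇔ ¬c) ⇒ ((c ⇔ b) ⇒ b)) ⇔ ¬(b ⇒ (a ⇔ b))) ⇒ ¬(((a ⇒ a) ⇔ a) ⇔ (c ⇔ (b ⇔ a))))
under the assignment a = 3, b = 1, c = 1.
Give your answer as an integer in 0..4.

¬a = ¬3 = 1
b ⇒ b = 1 ⇒ 1 = 4
c ⇒ (b ⇒ b) = 1 ⇒ 4 = 4
¬a ⇒ (c ⇒ (b ⇒ b)) = 1 ⇒ 4 = 4
a ⇒ c = 3 ⇒ 1 = 2
(a ⇒ c) ⇒ a = 2 ⇒ 3 = 4
c ⇒ c = 1 ⇒ 1 = 4
b ⇔ (c ⇒ c) = 1 ⇔ 4 = 1
((a ⇒ c) ⇒ a) ⇒ (b ⇔ (c ⇒ c)) = 4 ⇒ 1 = 1
c ⇔ a = 1 ⇔ 3 = 2
c ⇒ (c ⇔ a) = 1 ⇒ 2 = 4
(((a ⇒ c) ⇒ a) ⇒ (b ⇔ (c ⇒ c))) ⇒ (c ⇒ (c ⇔ a)) = 1 ⇒ 4 = 4
(¬a ⇒ (c ⇒ (b ⇒ b))) ⇔ ((((a ⇒ c) ⇒ a) ⇒ (b ⇔ (c ⇒ c))) ⇒ (c ⇒ (c ⇔ a))) = 4 ⇔ 4 = 4
a ⇔ c = 3 ⇔ 1 = 2
a ⇔ c = 3 ⇔ 1 = 2
(a ⇔ c) ⇔ (a ⇔ c) = 2 ⇔ 2 = 4
b ⇒ a = 1 ⇒ 3 = 4
b ⇔ a = 1 ⇔ 3 = 2
(b ⇔ a) ⇔ b = 2 ⇔ 1 = 3
(b ⇒ a) ⇔ ((b ⇔ a) ⇔ b) = 4 ⇔ 3 = 3
((a ⇔ c) ⇔ (a ⇔ c)) ⇒ ((b ⇒ a) ⇔ ((b ⇔ a) ⇔ b)) = 4 ⇒ 3 = 3
a ⇔ c = 3 ⇔ 1 = 2
¬(a ⇔ c) = ¬2 = 2
¬(a ⇔ c) ⇔ b = 2 ⇔ 1 = 3
(((a ⇔ c) ⇔ (a ⇔ c)) ⇒ ((b ⇒ a) ⇔ ((b ⇔ a) ⇔ b))) ⇒ (¬(a ⇔ c) ⇔ b) = 3 ⇒ 3 = 4
((¬a ⇒ (c ⇒ (b ⇒ b))) ⇔ ((((a ⇒ c) ⇒ a) ⇒ (b ⇔ (c ⇒ c))) ⇒ (c ⇒ (c ⇔ a)))) ⇒ ((((a ⇔ c) ⇔ (a ⇔ c)) ⇒ ((b ⇒ a) ⇔ ((b ⇔ a) ⇔ b))) ⇒ (¬(a ⇔ c) ⇔ b)) = 4 ⇒ 4 = 4
c ⇔ a = 1 ⇔ 3 = 2
c ⇒ (c ⇔ a) = 1 ⇒ 2 = 4
¬c = ¬1 = 3
(c ⇒ (c ⇔ a)) ⇔ ¬c = 4 ⇔ 3 = 3
c ⇔ b = 1 ⇔ 1 = 4
(c ⇔ b) ⇒ b = 4 ⇒ 1 = 1
((c ⇒ (c ⇔ a)) ⇔ ¬c) ⇒ ((c ⇔ b) ⇒ b) = 3 ⇒ 1 = 2
a ⇔ b = 3 ⇔ 1 = 2
b ⇒ (a ⇔ b) = 1 ⇒ 2 = 4
¬(b ⇒ (a ⇔ b)) = ¬4 = 0
(((c ⇒ (c ⇔ a)) ⇔ ¬c) ⇒ ((c ⇔ b) ⇒ b)) ⇔ ¬(b ⇒ (a ⇔ b)) = 2 ⇔ 0 = 2
a ⇒ a = 3 ⇒ 3 = 4
(a ⇒ a) ⇔ a = 4 ⇔ 3 = 3
b ⇔ a = 1 ⇔ 3 = 2
c ⇔ (b ⇔ a) = 1 ⇔ 2 = 3
((a ⇒ a) ⇔ a) ⇔ (c ⇔ (b ⇔ a)) = 3 ⇔ 3 = 4
¬(((a ⇒ a) ⇔ a) ⇔ (c ⇔ (b ⇔ a))) = ¬4 = 0
((((c ⇒ (c ⇔ a)) ⇔ ¬c) ⇒ ((c ⇔ b) ⇒ b)) ⇔ ¬(b ⇒ (a ⇔ b))) ⇒ ¬(((a ⇒ a) ⇔ a) ⇔ (c ⇔ (b ⇔ a))) = 2 ⇒ 0 = 2
(((¬a ⇒ (c ⇒ (b ⇒ b))) ⇔ ((((a ⇒ c) ⇒ a) ⇒ (b ⇔ (c ⇒ c))) ⇒ (c ⇒ (c ⇔ a)))) ⇒ ((((a ⇔ c) ⇔ (a ⇔ c)) ⇒ ((b ⇒ a) ⇔ ((b ⇔ a) ⇔ b))) ⇒ (¬(a ⇔ c) ⇔ b))) ⇒ (((((c ⇒ (c ⇔ a)) ⇔ ¬c) ⇒ ((c ⇔ b) ⇒ b)) ⇔ ¬(b ⇒ (a ⇔ b))) ⇒ ¬(((a ⇒ a) ⇔ a) ⇔ (c ⇔ (b ⇔ a)))) = 4 ⇒ 2 = 2

2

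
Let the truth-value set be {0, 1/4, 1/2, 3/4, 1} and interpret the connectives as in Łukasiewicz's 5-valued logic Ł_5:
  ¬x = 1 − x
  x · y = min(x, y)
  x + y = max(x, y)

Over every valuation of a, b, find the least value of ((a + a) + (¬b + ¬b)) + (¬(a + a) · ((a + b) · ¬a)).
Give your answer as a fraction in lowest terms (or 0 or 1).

Take a = 0, b = 1/2:
a + a = 0 + 0 = 0
¬b = ¬1/2 = 1/2
¬b = ¬1/2 = 1/2
¬b + ¬b = 1/2 + 1/2 = 1/2
(a + a) + (¬b + ¬b) = 0 + 1/2 = 1/2
a + a = 0 + 0 = 0
¬(a + a) = ¬0 = 1
a + b = 0 + 1/2 = 1/2
¬a = ¬0 = 1
(a + b) · ¬a = 1/2 · 1 = 1/2
¬(a + a) · ((a + b) · ¬a) = 1 · 1/2 = 1/2
((a + a) + (¬b + ¬b)) + (¬(a + a) · ((a + b) · ¬a)) = 1/2 + 1/2 = 1/2
No assignment yields a value below 1/2, so this is the minimum.

1/2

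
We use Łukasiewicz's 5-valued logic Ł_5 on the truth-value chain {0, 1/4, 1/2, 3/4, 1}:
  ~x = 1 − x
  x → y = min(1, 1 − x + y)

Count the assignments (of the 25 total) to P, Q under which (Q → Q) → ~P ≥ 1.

value 1: 5 assignments (counts)
value 3/4: 5 assignments
value 1/2: 5 assignments
value 1/4: 5 assignments
value 0: 5 assignments
So 5 of the 25 assignments meet the threshold.

5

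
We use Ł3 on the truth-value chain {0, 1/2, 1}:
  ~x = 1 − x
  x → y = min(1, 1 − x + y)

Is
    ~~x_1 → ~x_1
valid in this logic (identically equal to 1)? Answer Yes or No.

No

Counterexample: take x_1 = 1.
~x_1 = ~1 = 0
~~x_1 = ~0 = 1
~x_1 = ~1 = 0
~~x_1 → ~x_1 = 1 → 0 = 0
This gives 0 ≠ 1.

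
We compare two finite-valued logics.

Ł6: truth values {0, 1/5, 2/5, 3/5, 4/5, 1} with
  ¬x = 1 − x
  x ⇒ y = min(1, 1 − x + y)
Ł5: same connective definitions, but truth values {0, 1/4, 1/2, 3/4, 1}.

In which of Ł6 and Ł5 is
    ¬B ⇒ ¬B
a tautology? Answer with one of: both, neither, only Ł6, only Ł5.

In Ł6: every assignment gives 1 — tautology.
In Ł5: every assignment gives 1 — tautology.

both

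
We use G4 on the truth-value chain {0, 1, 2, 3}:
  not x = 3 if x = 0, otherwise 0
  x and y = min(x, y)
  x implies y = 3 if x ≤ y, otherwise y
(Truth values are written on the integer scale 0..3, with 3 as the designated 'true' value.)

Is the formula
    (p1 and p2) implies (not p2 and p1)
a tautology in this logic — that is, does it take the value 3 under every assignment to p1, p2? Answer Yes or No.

No

Counterexample: take p1 = 1, p2 = 1.
p1 and p2 = 1 and 1 = 1
not p2 = not 1 = 0
not p2 and p1 = 0 and 1 = 0
(p1 and p2) implies (not p2 and p1) = 1 implies 0 = 0
This gives 0 ≠ 3.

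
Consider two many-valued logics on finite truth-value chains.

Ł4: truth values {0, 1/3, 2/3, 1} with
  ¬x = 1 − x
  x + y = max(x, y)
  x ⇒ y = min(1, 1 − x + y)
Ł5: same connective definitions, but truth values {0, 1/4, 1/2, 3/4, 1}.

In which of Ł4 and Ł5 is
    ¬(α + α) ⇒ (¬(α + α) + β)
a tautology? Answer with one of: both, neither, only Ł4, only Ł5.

both

In Ł4: every assignment gives 1 — tautology.
In Ł5: every assignment gives 1 — tautology.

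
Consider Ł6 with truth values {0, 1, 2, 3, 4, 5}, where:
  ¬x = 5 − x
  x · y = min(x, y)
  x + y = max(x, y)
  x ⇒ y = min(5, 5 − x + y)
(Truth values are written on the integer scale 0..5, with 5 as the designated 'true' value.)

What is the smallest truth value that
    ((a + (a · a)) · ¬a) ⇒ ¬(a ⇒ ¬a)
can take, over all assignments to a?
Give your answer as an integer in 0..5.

Take a = 2:
a · a = 2 · 2 = 2
a + (a · a) = 2 + 2 = 2
¬a = ¬2 = 3
(a + (a · a)) · ¬a = 2 · 3 = 2
¬a = ¬2 = 3
a ⇒ ¬a = 2 ⇒ 3 = 5
¬(a ⇒ ¬a) = ¬5 = 0
((a + (a · a)) · ¬a) ⇒ ¬(a ⇒ ¬a) = 2 ⇒ 0 = 3
No assignment yields a value below 3, so this is the minimum.

3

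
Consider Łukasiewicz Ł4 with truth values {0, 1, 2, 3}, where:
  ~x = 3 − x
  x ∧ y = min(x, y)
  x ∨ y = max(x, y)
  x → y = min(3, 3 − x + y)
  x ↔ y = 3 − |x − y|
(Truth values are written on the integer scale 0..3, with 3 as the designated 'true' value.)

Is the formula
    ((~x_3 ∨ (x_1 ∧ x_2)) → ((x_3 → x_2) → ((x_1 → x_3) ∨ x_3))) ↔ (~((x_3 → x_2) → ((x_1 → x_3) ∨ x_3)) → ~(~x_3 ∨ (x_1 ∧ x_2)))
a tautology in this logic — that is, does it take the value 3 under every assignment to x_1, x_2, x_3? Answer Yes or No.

At x_1 = 3, x_2 = 1, x_3 = 2, for instance:
~x_3 = ~2 = 1
x_1 ∧ x_2 = 3 ∧ 1 = 1
~x_3 ∨ (x_1 ∧ x_2) = 1 ∨ 1 = 1
x_3 → x_2 = 2 → 1 = 2
x_1 → x_3 = 3 → 2 = 2
(x_1 → x_3) ∨ x_3 = 2 ∨ 2 = 2
(x_3 → x_2) → ((x_1 → x_3) ∨ x_3) = 2 → 2 = 3
(~x_3 ∨ (x_1 ∧ x_2)) → ((x_3 → x_2) → ((x_1 → x_3) ∨ x_3)) = 1 → 3 = 3
~((x_3 → x_2) → ((x_1 → x_3) ∨ x_3)) = ~3 = 0
~(~x_3 ∨ (x_1 ∧ x_2)) = ~1 = 2
~((x_3 → x_2) → ((x_1 → x_3) ∨ x_3)) → ~(~x_3 ∨ (x_1 ∧ x_2)) = 0 → 2 = 3
((~x_3 ∨ (x_1 ∧ x_2)) → ((x_3 → x_2) → ((x_1 → x_3) ∨ x_3))) ↔ (~((x_3 → x_2) → ((x_1 → x_3) ∨ x_3)) → ~(~x_3 ∨ (x_1 ∧ x_2))) = 3 ↔ 3 = 3
and checking the remaining 63 assignments likewise gives ≥ 3 in every case.

Yes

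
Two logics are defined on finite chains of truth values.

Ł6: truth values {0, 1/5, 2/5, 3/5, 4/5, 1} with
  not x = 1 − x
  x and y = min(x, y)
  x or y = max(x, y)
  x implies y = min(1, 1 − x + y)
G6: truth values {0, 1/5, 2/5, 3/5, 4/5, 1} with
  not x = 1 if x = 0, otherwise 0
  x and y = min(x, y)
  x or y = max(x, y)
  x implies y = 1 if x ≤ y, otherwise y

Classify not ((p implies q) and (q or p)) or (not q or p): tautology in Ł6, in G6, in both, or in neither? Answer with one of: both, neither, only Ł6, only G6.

In Ł6: at p = 0, q = 1/5 the value is 4/5 — not a tautology.
In G6: at p = 0, q = 1/5 the value is 0 — not a tautology.

neither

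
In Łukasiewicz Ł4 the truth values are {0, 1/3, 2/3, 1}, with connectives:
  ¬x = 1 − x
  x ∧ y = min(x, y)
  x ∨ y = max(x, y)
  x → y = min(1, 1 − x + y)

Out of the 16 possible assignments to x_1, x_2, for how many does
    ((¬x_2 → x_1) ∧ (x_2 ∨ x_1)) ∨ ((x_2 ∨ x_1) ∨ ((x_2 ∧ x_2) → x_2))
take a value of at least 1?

x_1 = 0, x_2 = 0 ↦ 1  ≥
x_1 = 0, x_2 = 1/3 ↦ 1  ≥
x_1 = 0, x_2 = 2/3 ↦ 1  ≥
x_1 = 0, x_2 = 1 ↦ 1  ≥
x_1 = 1/3, x_2 = 0 ↦ 1  ≥
x_1 = 1/3, x_2 = 1/3 ↦ 1  ≥
x_1 = 1/3, x_2 = 2/3 ↦ 1  ≥
x_1 = 1/3, x_2 = 1 ↦ 1  ≥
x_1 = 2/3, x_2 = 0 ↦ 1  ≥
x_1 = 2/3, x_2 = 1/3 ↦ 1  ≥
x_1 = 2/3, x_2 = 2/3 ↦ 1  ≥
x_1 = 2/3, x_2 = 1 ↦ 1  ≥
x_1 = 1, x_2 = 0 ↦ 1  ≥
x_1 = 1, x_2 = 1/3 ↦ 1  ≥
x_1 = 1, x_2 = 2/3 ↦ 1  ≥
x_1 = 1, x_2 = 1 ↦ 1  ≥
So 16 of the 16 assignments meet the threshold.

16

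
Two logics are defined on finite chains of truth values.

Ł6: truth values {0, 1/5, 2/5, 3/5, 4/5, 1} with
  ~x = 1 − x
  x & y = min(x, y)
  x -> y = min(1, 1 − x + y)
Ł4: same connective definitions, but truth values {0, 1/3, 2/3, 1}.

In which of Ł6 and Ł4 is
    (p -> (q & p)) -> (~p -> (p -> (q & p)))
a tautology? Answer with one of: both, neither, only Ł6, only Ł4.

In Ł6: every assignment gives 1 — tautology.
In Ł4: every assignment gives 1 — tautology.

both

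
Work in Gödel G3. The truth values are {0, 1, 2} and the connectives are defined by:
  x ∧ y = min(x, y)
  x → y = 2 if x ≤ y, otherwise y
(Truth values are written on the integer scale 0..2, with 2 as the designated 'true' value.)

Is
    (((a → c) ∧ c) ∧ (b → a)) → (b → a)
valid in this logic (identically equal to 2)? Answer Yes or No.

At a = 1, b = 0, c = 2, for instance:
a → c = 1 → 2 = 2
(a → c) ∧ c = 2 ∧ 2 = 2
b → a = 0 → 1 = 2
((a → c) ∧ c) ∧ (b → a) = 2 ∧ 2 = 2
(((a → c) ∧ c) ∧ (b → a)) → (b → a) = 2 → 2 = 2
and checking the remaining 26 assignments likewise gives ≥ 2 in every case.

Yes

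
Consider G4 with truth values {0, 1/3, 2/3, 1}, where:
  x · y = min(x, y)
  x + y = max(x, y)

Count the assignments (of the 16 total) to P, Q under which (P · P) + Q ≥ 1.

7

P = 0, Q = 0 ↦ 0  <
P = 0, Q = 1/3 ↦ 1/3  <
P = 0, Q = 2/3 ↦ 2/3  <
P = 0, Q = 1 ↦ 1  ≥
P = 1/3, Q = 0 ↦ 1/3  <
P = 1/3, Q = 1/3 ↦ 1/3  <
P = 1/3, Q = 2/3 ↦ 2/3  <
P = 1/3, Q = 1 ↦ 1  ≥
P = 2/3, Q = 0 ↦ 2/3  <
P = 2/3, Q = 1/3 ↦ 2/3  <
P = 2/3, Q = 2/3 ↦ 2/3  <
P = 2/3, Q = 1 ↦ 1  ≥
P = 1, Q = 0 ↦ 1  ≥
P = 1, Q = 1/3 ↦ 1  ≥
P = 1, Q = 2/3 ↦ 1  ≥
P = 1, Q = 1 ↦ 1  ≥
So 7 of the 16 assignments meet the threshold.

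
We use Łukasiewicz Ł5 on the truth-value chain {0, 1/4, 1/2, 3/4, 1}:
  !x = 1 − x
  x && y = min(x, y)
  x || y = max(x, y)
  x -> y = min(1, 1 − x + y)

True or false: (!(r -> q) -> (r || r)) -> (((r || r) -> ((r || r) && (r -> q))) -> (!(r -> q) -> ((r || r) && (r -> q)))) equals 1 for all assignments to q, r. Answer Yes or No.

Yes

At q = 3/4, r = 1, for instance:
r -> q = 1 -> 3/4 = 3/4
!(r -> q) = !3/4 = 1/4
r || r = 1 || 1 = 1
!(r -> q) -> (r || r) = 1/4 -> 1 = 1
r || r = 1 || 1 = 1
r -> q = 1 -> 3/4 = 3/4
(r || r) && (r -> q) = 1 && 3/4 = 3/4
(r || r) -> ((r || r) && (r -> q)) = 1 -> 3/4 = 3/4
!(r -> q) -> ((r || r) && (r -> q)) = 1/4 -> 3/4 = 1
((r || r) -> ((r || r) && (r -> q))) -> (!(r -> q) -> ((r || r) && (r -> q))) = 3/4 -> 1 = 1
(!(r -> q) -> (r || r)) -> (((r || r) -> ((r || r) && (r -> q))) -> (!(r -> q) -> ((r || r) && (r -> q)))) = 1 -> 1 = 1
and checking the remaining 24 assignments likewise gives ≥ 1 in every case.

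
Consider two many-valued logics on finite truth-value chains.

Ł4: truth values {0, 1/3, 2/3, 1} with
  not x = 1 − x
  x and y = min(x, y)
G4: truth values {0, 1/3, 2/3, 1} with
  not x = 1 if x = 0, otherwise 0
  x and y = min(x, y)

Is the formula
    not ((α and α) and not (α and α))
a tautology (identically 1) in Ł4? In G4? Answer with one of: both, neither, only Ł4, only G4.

only G4

In Ł4: at α = 1/3 the value is 2/3 — not a tautology.
In G4: every assignment gives 1 — tautology.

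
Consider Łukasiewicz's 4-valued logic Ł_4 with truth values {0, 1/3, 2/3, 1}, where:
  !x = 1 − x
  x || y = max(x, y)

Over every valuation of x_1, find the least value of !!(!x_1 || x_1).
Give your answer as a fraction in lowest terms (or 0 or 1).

Take x_1 = 1/3:
!x_1 = !1/3 = 2/3
!x_1 || x_1 = 2/3 || 1/3 = 2/3
!(!x_1 || x_1) = !2/3 = 1/3
!!(!x_1 || x_1) = !1/3 = 2/3
No assignment yields a value below 2/3, so this is the minimum.

2/3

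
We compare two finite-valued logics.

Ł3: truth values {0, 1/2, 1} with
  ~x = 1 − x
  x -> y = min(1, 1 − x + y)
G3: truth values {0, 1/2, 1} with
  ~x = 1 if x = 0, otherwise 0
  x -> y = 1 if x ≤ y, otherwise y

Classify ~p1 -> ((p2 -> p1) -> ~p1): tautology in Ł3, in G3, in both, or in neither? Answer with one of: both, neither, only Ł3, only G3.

In Ł3: every assignment gives 1 — tautology.
In G3: every assignment gives 1 — tautology.

both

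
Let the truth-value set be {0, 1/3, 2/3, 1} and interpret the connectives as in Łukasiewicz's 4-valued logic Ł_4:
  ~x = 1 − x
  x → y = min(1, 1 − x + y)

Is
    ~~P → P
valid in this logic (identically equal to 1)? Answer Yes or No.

P = 0 ↦ 1
P = 1/3 ↦ 1
P = 2/3 ↦ 1
P = 1 ↦ 1
Every assignment gives a value ≥ 1.

Yes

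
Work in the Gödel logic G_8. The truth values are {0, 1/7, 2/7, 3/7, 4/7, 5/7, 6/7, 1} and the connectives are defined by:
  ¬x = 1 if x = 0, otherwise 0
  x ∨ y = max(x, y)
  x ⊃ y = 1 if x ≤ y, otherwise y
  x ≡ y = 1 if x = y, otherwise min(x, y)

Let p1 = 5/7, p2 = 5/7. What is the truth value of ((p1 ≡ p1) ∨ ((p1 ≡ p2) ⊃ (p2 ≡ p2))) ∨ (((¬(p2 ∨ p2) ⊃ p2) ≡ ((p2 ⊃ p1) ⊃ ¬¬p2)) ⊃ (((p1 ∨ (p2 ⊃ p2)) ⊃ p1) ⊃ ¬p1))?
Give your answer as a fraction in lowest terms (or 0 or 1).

p1 ≡ p1 = 5/7 ≡ 5/7 = 1
p1 ≡ p2 = 5/7 ≡ 5/7 = 1
p2 ≡ p2 = 5/7 ≡ 5/7 = 1
(p1 ≡ p2) ⊃ (p2 ≡ p2) = 1 ⊃ 1 = 1
(p1 ≡ p1) ∨ ((p1 ≡ p2) ⊃ (p2 ≡ p2)) = 1 ∨ 1 = 1
p2 ∨ p2 = 5/7 ∨ 5/7 = 5/7
¬(p2 ∨ p2) = ¬5/7 = 0
¬(p2 ∨ p2) ⊃ p2 = 0 ⊃ 5/7 = 1
p2 ⊃ p1 = 5/7 ⊃ 5/7 = 1
¬p2 = ¬5/7 = 0
¬¬p2 = ¬0 = 1
(p2 ⊃ p1) ⊃ ¬¬p2 = 1 ⊃ 1 = 1
(¬(p2 ∨ p2) ⊃ p2) ≡ ((p2 ⊃ p1) ⊃ ¬¬p2) = 1 ≡ 1 = 1
p2 ⊃ p2 = 5/7 ⊃ 5/7 = 1
p1 ∨ (p2 ⊃ p2) = 5/7 ∨ 1 = 1
(p1 ∨ (p2 ⊃ p2)) ⊃ p1 = 1 ⊃ 5/7 = 5/7
¬p1 = ¬5/7 = 0
((p1 ∨ (p2 ⊃ p2)) ⊃ p1) ⊃ ¬p1 = 5/7 ⊃ 0 = 0
((¬(p2 ∨ p2) ⊃ p2) ≡ ((p2 ⊃ p1) ⊃ ¬¬p2)) ⊃ (((p1 ∨ (p2 ⊃ p2)) ⊃ p1) ⊃ ¬p1) = 1 ⊃ 0 = 0
((p1 ≡ p1) ∨ ((p1 ≡ p2) ⊃ (p2 ≡ p2))) ∨ (((¬(p2 ∨ p2) ⊃ p2) ≡ ((p2 ⊃ p1) ⊃ ¬¬p2)) ⊃ (((p1 ∨ (p2 ⊃ p2)) ⊃ p1) ⊃ ¬p1)) = 1 ∨ 0 = 1

1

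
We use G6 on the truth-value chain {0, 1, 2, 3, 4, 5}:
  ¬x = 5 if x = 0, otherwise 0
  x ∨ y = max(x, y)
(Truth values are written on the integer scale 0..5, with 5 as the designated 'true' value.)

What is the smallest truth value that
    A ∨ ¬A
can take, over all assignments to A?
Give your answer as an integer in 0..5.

1

Take A = 1:
¬A = ¬1 = 0
A ∨ ¬A = 1 ∨ 0 = 1
No assignment yields a value below 1, so this is the minimum.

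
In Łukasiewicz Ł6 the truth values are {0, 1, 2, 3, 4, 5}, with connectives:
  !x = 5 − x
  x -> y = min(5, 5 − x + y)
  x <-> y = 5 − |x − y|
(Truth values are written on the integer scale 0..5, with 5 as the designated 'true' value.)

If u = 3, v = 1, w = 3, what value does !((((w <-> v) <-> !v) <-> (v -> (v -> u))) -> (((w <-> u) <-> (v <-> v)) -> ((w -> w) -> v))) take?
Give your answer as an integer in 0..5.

w <-> v = 3 <-> 1 = 3
!v = !1 = 4
(w <-> v) <-> !v = 3 <-> 4 = 4
v -> u = 1 -> 3 = 5
v -> (v -> u) = 1 -> 5 = 5
((w <-> v) <-> !v) <-> (v -> (v -> u)) = 4 <-> 5 = 4
w <-> u = 3 <-> 3 = 5
v <-> v = 1 <-> 1 = 5
(w <-> u) <-> (v <-> v) = 5 <-> 5 = 5
w -> w = 3 -> 3 = 5
(w -> w) -> v = 5 -> 1 = 1
((w <-> u) <-> (v <-> v)) -> ((w -> w) -> v) = 5 -> 1 = 1
(((w <-> v) <-> !v) <-> (v -> (v -> u))) -> (((w <-> u) <-> (v <-> v)) -> ((w -> w) -> v)) = 4 -> 1 = 2
!((((w <-> v) <-> !v) <-> (v -> (v -> u))) -> (((w <-> u) <-> (v <-> v)) -> ((w -> w) -> v))) = !2 = 3

3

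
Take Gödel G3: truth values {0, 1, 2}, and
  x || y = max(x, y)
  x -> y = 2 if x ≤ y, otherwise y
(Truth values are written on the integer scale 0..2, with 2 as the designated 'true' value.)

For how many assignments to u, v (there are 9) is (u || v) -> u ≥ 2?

u = 0, v = 0 ↦ 2  ≥
u = 0, v = 1 ↦ 0  <
u = 0, v = 2 ↦ 0  <
u = 1, v = 0 ↦ 2  ≥
u = 1, v = 1 ↦ 2  ≥
u = 1, v = 2 ↦ 1  <
u = 2, v = 0 ↦ 2  ≥
u = 2, v = 1 ↦ 2  ≥
u = 2, v = 2 ↦ 2  ≥
So 6 of the 9 assignments meet the threshold.

6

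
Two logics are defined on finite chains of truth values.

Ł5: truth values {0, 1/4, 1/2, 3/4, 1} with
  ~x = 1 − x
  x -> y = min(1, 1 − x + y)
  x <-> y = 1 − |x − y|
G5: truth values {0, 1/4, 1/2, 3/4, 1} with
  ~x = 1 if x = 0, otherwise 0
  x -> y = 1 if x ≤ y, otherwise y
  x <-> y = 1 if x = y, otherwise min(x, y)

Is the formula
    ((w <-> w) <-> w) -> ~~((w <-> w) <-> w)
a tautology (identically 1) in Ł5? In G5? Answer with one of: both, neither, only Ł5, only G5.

both

In Ł5: every assignment gives 1 — tautology.
In G5: every assignment gives 1 — tautology.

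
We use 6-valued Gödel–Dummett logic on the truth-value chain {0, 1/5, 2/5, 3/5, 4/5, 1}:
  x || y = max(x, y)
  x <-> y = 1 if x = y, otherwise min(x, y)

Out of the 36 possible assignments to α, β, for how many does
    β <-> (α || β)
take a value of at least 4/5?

22

value 1: 21 assignments (counts)
value 4/5: 1 assignment (counts)
value 3/5: 2 assignments
value 2/5: 3 assignments
value 1/5: 4 assignments
value 0: 5 assignments
So 22 of the 36 assignments meet the threshold.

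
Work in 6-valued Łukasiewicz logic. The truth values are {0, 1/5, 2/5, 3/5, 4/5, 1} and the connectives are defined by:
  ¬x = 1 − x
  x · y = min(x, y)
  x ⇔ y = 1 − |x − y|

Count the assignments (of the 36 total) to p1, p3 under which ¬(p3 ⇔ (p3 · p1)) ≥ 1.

value 1: 1 assignment (counts)
value 4/5: 2 assignments
value 3/5: 3 assignments
value 2/5: 4 assignments
value 1/5: 5 assignments
value 0: 21 assignments
So 1 of the 36 assignments meets the threshold.

1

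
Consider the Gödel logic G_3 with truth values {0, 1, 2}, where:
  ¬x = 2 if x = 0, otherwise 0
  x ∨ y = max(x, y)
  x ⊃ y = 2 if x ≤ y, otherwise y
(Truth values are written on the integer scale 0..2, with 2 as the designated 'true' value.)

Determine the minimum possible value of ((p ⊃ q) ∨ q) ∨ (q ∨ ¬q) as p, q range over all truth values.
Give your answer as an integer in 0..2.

Take p = 2, q = 1:
p ⊃ q = 2 ⊃ 1 = 1
(p ⊃ q) ∨ q = 1 ∨ 1 = 1
¬q = ¬1 = 0
q ∨ ¬q = 1 ∨ 0 = 1
((p ⊃ q) ∨ q) ∨ (q ∨ ¬q) = 1 ∨ 1 = 1
No assignment yields a value below 1, so this is the minimum.

1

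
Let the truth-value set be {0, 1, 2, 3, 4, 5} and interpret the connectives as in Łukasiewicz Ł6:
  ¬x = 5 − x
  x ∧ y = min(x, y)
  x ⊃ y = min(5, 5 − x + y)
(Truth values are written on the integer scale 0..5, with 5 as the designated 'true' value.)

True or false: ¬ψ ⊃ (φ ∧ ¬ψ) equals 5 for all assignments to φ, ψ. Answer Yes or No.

No

Counterexample: take φ = 0, ψ = 0.
¬ψ = ¬0 = 5
¬ψ = ¬0 = 5
φ ∧ ¬ψ = 0 ∧ 5 = 0
¬ψ ⊃ (φ ∧ ¬ψ) = 5 ⊃ 0 = 0
This gives 0 ≠ 5.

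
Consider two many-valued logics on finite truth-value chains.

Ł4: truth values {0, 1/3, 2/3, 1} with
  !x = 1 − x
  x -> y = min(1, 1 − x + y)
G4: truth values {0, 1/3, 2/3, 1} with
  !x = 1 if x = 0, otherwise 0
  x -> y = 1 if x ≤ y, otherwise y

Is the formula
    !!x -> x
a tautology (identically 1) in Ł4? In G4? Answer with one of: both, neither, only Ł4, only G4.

In Ł4: every assignment gives 1 — tautology.
In G4: at x = 1/3 the value is 1/3 — not a tautology.

only Ł4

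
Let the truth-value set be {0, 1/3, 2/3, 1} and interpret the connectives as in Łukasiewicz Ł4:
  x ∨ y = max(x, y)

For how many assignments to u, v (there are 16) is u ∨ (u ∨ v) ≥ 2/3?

u = 0, v = 0 ↦ 0  <
u = 0, v = 1/3 ↦ 1/3  <
u = 0, v = 2/3 ↦ 2/3  ≥
u = 0, v = 1 ↦ 1  ≥
u = 1/3, v = 0 ↦ 1/3  <
u = 1/3, v = 1/3 ↦ 1/3  <
u = 1/3, v = 2/3 ↦ 2/3  ≥
u = 1/3, v = 1 ↦ 1  ≥
u = 2/3, v = 0 ↦ 2/3  ≥
u = 2/3, v = 1/3 ↦ 2/3  ≥
u = 2/3, v = 2/3 ↦ 2/3  ≥
u = 2/3, v = 1 ↦ 1  ≥
u = 1, v = 0 ↦ 1  ≥
u = 1, v = 1/3 ↦ 1  ≥
u = 1, v = 2/3 ↦ 1  ≥
u = 1, v = 1 ↦ 1  ≥
So 12 of the 16 assignments meet the threshold.

12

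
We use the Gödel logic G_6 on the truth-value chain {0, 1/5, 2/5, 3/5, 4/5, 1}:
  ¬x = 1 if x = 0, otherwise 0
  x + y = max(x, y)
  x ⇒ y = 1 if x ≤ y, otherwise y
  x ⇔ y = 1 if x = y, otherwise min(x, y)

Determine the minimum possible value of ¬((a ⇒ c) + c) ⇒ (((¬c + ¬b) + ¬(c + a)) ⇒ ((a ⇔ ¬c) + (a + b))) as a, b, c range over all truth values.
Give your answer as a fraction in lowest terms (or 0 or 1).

Take a = 1/5, b = 0, c = 0:
a ⇒ c = 1/5 ⇒ 0 = 0
(a ⇒ c) + c = 0 + 0 = 0
¬((a ⇒ c) + c) = ¬0 = 1
¬c = ¬0 = 1
¬b = ¬0 = 1
¬c + ¬b = 1 + 1 = 1
c + a = 0 + 1/5 = 1/5
¬(c + a) = ¬1/5 = 0
(¬c + ¬b) + ¬(c + a) = 1 + 0 = 1
¬c = ¬0 = 1
a ⇔ ¬c = 1/5 ⇔ 1 = 1/5
a + b = 1/5 + 0 = 1/5
(a ⇔ ¬c) + (a + b) = 1/5 + 1/5 = 1/5
((¬c + ¬b) + ¬(c + a)) ⇒ ((a ⇔ ¬c) + (a + b)) = 1 ⇒ 1/5 = 1/5
¬((a ⇒ c) + c) ⇒ (((¬c + ¬b) + ¬(c + a)) ⇒ ((a ⇔ ¬c) + (a + b))) = 1 ⇒ 1/5 = 1/5
No assignment yields a value below 1/5, so this is the minimum.

1/5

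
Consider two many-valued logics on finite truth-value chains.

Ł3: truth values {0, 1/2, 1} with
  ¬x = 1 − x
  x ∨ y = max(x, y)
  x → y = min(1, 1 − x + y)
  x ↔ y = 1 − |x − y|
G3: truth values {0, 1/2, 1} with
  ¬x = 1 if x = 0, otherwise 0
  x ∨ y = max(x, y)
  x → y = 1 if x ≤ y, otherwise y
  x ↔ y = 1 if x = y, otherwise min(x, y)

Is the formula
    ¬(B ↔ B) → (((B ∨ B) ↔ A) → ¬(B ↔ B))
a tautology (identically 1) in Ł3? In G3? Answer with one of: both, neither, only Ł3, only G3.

In Ł3: every assignment gives 1 — tautology.
In G3: every assignment gives 1 — tautology.

both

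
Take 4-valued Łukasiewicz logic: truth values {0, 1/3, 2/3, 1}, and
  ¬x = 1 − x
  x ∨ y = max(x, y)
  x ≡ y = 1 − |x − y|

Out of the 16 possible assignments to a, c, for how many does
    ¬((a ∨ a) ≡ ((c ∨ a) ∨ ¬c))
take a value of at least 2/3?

6

a = 0, c = 0 ↦ 1  ≥
a = 0, c = 1/3 ↦ 2/3  ≥
a = 0, c = 2/3 ↦ 2/3  ≥
a = 0, c = 1 ↦ 1  ≥
a = 1/3, c = 0 ↦ 2/3  ≥
a = 1/3, c = 1/3 ↦ 1/3  <
a = 1/3, c = 2/3 ↦ 1/3  <
a = 1/3, c = 1 ↦ 2/3  ≥
a = 2/3, c = 0 ↦ 1/3  <
a = 2/3, c = 1/3 ↦ 0  <
a = 2/3, c = 2/3 ↦ 0  <
a = 2/3, c = 1 ↦ 1/3  <
a = 1, c = 0 ↦ 0  <
a = 1, c = 1/3 ↦ 0  <
a = 1, c = 2/3 ↦ 0  <
a = 1, c = 1 ↦ 0  <
So 6 of the 16 assignments meet the threshold.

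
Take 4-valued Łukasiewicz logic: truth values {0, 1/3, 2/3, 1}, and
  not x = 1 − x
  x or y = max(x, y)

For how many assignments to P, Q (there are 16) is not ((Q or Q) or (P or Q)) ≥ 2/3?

P = 0, Q = 0 ↦ 1  ≥
P = 0, Q = 1/3 ↦ 2/3  ≥
P = 0, Q = 2/3 ↦ 1/3  <
P = 0, Q = 1 ↦ 0  <
P = 1/3, Q = 0 ↦ 2/3  ≥
P = 1/3, Q = 1/3 ↦ 2/3  ≥
P = 1/3, Q = 2/3 ↦ 1/3  <
P = 1/3, Q = 1 ↦ 0  <
P = 2/3, Q = 0 ↦ 1/3  <
P = 2/3, Q = 1/3 ↦ 1/3  <
P = 2/3, Q = 2/3 ↦ 1/3  <
P = 2/3, Q = 1 ↦ 0  <
P = 1, Q = 0 ↦ 0  <
P = 1, Q = 1/3 ↦ 0  <
P = 1, Q = 2/3 ↦ 0  <
P = 1, Q = 1 ↦ 0  <
So 4 of the 16 assignments meet the threshold.

4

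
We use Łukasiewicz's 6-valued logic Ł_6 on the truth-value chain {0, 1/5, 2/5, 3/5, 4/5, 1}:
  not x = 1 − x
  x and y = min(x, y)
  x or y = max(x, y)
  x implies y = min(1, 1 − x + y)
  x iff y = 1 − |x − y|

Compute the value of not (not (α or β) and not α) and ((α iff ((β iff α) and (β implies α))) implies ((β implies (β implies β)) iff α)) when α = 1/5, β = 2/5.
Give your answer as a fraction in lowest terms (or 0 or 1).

α or β = 1/5 or 2/5 = 2/5
not (α or β) = not 2/5 = 3/5
not α = not 1/5 = 4/5
not (α or β) and not α = 3/5 and 4/5 = 3/5
not (not (α or β) and not α) = not 3/5 = 2/5
β iff α = 2/5 iff 1/5 = 4/5
β implies α = 2/5 implies 1/5 = 4/5
(β iff α) and (β implies α) = 4/5 and 4/5 = 4/5
α iff ((β iff α) and (β implies α)) = 1/5 iff 4/5 = 2/5
β implies β = 2/5 implies 2/5 = 1
β implies (β implies β) = 2/5 implies 1 = 1
(β implies (β implies β)) iff α = 1 iff 1/5 = 1/5
(α iff ((β iff α) and (β implies α))) implies ((β implies (β implies β)) iff α) = 2/5 implies 1/5 = 4/5
not (not (α or β) and not α) and ((α iff ((β iff α) and (β implies α))) implies ((β implies (β implies β)) iff α)) = 2/5 and 4/5 = 2/5

2/5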